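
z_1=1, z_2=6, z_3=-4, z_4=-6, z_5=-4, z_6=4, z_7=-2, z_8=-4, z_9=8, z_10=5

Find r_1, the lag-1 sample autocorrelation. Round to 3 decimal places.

0.099

Mean z̄ = (1 + 6 − 4 − 6 − 4 + 4 − 2 − 4 + 8 + 5)/10 = 0.4000
Numerator Σ_{t=1}^{9}(z_t−z̄)(z_{t+1}−z̄) = 22.6400
Denominator Σ(z_t−z̄)² = 228.4000
r_1 = 22.6400 / 228.4000 = 0.099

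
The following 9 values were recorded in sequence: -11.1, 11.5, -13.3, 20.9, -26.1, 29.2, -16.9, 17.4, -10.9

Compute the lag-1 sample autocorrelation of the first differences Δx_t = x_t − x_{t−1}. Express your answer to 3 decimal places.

First differences Δx: 22.6, -24.8, 34.2, -47.0, 55.3, -46.1, 34.3, -28.3
Mean of differences = 0.0250
Numerator Σ(Δx_t−Δx̄)(Δx_{t+1}−Δx̄) = -10716.5381
Denominator Σ(Δx_t−Δx̄)² = 11665.1150
r_1(Δx) = -10716.5381 / 11665.1150 = -0.919

-0.919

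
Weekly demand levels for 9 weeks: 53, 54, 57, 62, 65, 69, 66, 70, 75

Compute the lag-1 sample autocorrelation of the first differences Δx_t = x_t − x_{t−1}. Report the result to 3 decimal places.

-0.213

First differences Δx: 1, 3, 5, 3, 4, -3, 4, 5
Mean of differences = 2.7500
Numerator Σ(Δx_t−Δx̄)(Δx_{t+1}−Δx̄) = -10.5625
Denominator Σ(Δx_t−Δx̄)² = 49.5000
r_1(Δx) = -10.5625 / 49.5000 = -0.213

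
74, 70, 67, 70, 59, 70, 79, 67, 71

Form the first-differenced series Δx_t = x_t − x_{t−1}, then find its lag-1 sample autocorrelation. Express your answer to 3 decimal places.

-0.406

First differences Δx: -4, -3, 3, -11, 11, 9, -12, 4
Mean of differences = -0.3750
Numerator Σ(Δx_t−Δx̄)(Δx_{t+1}−Δx̄) = -209.2656
Denominator Σ(Δx_t−Δx̄)² = 515.8750
r_1(Δx) = -209.2656 / 515.8750 = -0.406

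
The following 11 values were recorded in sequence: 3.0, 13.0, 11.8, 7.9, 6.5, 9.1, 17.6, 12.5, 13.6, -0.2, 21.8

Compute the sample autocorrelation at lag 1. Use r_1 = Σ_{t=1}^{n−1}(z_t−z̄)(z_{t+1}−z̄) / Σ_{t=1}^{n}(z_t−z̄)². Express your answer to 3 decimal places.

Mean z̄ = (3.0 + 13.0 + 11.8 + 7.9 + 6.5 + 9.1 + 17.6 + 12.5 + 13.6 − 0.2 + 21.8)/11 = 10.6000
Numerator Σ_{t=1}^{10}(z_t−z̄)(z_{t+1}−z̄) = -146.2400
Denominator Σ(z_t−z̄)² = 395.0000
r_1 = -146.2400 / 395.0000 = -0.370

-0.370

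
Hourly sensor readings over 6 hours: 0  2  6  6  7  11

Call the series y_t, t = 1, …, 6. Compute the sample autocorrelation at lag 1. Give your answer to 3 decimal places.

0.353

Mean ȳ = (0 + 2 + 6 + 6 + 7 + 11)/6 = 5.3333
Σ(y_t−ȳ)(y_{t+1}−ȳ) = (17.7778) + (-2.2222) + (0.4444) + (1.1111) + (9.4444) = 26.5556
Denominator Σ(y_t−ȳ)² = 75.3333
r_1 = 26.5556 / 75.3333 = 0.353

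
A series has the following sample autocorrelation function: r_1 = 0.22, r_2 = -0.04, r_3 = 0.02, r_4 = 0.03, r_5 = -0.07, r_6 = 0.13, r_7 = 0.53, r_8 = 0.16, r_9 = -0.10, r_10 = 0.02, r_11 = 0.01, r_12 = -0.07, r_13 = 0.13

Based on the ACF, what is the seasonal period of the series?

The largest autocorrelation is r_7 = 0.53; the remaining lags stay at or below 0.22.
The dominant spike at lag 7 indicates a seasonal period of 7.

7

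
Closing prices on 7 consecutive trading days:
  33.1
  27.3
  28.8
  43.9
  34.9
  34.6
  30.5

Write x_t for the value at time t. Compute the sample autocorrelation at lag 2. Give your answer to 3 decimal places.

Mean x̄ = (33.1 + 27.3 + 28.8 + 43.9 + 34.9 + 34.6 + 30.5)/7 = 33.3000
Deviations from mean: -0.2000, -6.0000, -4.5000, 10.6000, 1.6000, 1.3000, -2.8000
Numerator Σ_{t=1}^{5}(x_t−x̄)(x_{t+2}−x̄) = -60.6000
Denominator Σ(x_t−x̄)² = 180.7400
r_2 = -60.6000 / 180.7400 = -0.335

-0.335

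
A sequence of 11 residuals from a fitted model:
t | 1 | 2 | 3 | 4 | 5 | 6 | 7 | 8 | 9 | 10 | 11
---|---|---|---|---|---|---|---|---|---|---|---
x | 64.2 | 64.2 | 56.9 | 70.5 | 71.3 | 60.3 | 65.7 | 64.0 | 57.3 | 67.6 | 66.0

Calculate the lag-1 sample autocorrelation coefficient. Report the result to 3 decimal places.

-0.229

Mean x̄ = (64.2 + 64.2 + 56.9 + 70.5 + 71.3 + 60.3 + 65.7 + 64.0 + 57.3 + 67.6 + 66.0)/11 = 64.3636
Numerator Σ_{t=1}^{10}(x_t−x̄)(x_{t+1}−x̄) = -51.0868
Denominator Σ(x_t−x̄)² = 223.0055
r_1 = -51.0868 / 223.0055 = -0.229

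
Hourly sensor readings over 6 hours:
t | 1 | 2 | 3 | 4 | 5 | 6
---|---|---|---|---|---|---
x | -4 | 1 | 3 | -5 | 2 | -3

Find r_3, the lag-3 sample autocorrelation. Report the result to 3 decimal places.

Mean x̄ = (-4 + 1 + 3 − 5 + 2 − 3)/6 = -1.0000
Deviations from mean: -3.0000, 2.0000, 4.0000, -4.0000, 3.0000, -2.0000
Σ(x_t−x̄)(x_{t+3}−x̄) = (12.0000) + (6.0000) + (-8.0000) = 10.0000
Denominator Σ(x_t−x̄)² = 58.0000
r_3 = 10.0000 / 58.0000 = 0.172

0.172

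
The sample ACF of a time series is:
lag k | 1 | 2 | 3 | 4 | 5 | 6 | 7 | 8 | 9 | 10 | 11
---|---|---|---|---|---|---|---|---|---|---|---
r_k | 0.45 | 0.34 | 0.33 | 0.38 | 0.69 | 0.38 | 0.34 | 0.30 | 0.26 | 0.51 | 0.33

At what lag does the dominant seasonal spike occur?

The largest autocorrelation is r_5 = 0.69, with a weaker echo at lag 10 (0.51); the remaining lags stay at or below 0.45. The elevated value at lag 1 (0.45), dropping to 0.34 at lag 2, reflects decaying short-term dependence rather than seasonality.
The dominant spike at lag 5 indicates a seasonal period of 5.

5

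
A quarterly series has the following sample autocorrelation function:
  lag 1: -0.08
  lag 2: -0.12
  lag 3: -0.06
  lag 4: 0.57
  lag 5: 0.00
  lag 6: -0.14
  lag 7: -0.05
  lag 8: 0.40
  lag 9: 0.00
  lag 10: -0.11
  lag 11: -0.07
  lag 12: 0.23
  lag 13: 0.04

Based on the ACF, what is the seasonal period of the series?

4

The largest autocorrelation is r_4 = 0.57, with weaker echoes at lags 8 (0.40) and 12 (0.23); the remaining lags stay at or below 0.04.
The dominant spike at lag 4 indicates a seasonal period of 4.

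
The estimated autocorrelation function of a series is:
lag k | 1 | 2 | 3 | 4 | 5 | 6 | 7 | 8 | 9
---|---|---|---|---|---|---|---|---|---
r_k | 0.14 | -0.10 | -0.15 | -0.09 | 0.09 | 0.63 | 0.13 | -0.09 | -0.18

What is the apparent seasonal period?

The largest autocorrelation is r_6 = 0.63; the remaining lags stay at or below 0.14.
The dominant spike at lag 6 indicates a seasonal period of 6.

6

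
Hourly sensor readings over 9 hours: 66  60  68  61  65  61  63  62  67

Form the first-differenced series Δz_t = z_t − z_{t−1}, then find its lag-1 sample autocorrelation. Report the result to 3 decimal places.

First differences Δz: -6, 8, -7, 4, -4, 2, -1, 5
Mean of differences = 0.1250
Numerator Σ(Δz_t−Δz̄)(Δz_{t+1}−Δz̄) = -163.2656
Denominator Σ(Δz_t−Δz̄)² = 210.8750
r_1(Δz) = -163.2656 / 210.8750 = -0.774

-0.774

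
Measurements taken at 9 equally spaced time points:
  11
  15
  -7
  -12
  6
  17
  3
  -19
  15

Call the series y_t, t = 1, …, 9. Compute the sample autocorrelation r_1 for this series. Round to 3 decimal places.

Mean ȳ = (11 + 15 − 7 − 12 + 6 + 17 + 3 − 19 + 15)/9 = 3.2222
Numerator Σ_{t=1}^{8}(y_t−ȳ)(y_{t+1}−ȳ) = -137.0494
Denominator Σ(y_t−ȳ)² = 1365.5556
r_1 = -137.0494 / 1365.5556 = -0.100

-0.100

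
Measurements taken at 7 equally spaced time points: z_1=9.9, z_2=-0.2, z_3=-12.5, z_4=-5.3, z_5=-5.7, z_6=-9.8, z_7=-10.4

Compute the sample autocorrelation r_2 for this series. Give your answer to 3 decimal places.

-0.287

Mean z̄ = (9.9 − 0.2 − 12.5 − 5.3 − 5.7 − 9.8 − 10.4)/7 = -4.8571
Deviations from mean: 14.7571, 4.6571, -7.6429, -0.4429, -0.8429, -4.9429, -5.5429
Σ(z_t−z̄)(z_{t+2}−z̄) = (-112.7867) + (-2.0624) + (6.4418) + (2.1890) + (4.6718) = -101.5465
Denominator Σ(z_t−z̄)² = 353.9371
r_2 = -101.5465 / 353.9371 = -0.287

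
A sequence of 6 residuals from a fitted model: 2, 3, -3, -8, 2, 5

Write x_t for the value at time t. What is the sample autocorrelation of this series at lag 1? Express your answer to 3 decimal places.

0.139

Mean x̄ = (2 + 3 − 3 − 8 + 2 + 5)/6 = 0.1667
Σ(x_t−x̄)(x_{t+1}−x̄) = (5.1944) + (-8.9722) + (25.8611) + (-14.9722) + (8.8611) = 15.9722
Denominator Σ(x_t−x̄)² = 114.8333
r_1 = 15.9722 / 114.8333 = 0.139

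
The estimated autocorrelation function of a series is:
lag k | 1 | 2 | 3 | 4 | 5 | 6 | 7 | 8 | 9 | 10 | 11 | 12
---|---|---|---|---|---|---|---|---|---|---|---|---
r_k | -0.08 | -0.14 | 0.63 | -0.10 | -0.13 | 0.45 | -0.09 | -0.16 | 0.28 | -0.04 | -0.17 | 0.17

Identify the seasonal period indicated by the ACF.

The largest autocorrelation is r_3 = 0.63, with weaker echoes at lags 6 (0.45), 9 (0.28) and 12 (0.17); the remaining lags stay at or below -0.04.
The dominant spike at lag 3 indicates a seasonal period of 3.

3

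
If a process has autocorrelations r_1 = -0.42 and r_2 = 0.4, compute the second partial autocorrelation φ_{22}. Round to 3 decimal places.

φ_{22} = (r_2 − r_1²) / (1 − r_1²)
r_1² = (-0.42)² = 0.1764
Numerator = 0.4 − 0.1764 = 0.2236; denominator = 1 − 0.1764 = 0.8236
φ_{22} = 0.2236 / 0.8236 = 0.271

0.271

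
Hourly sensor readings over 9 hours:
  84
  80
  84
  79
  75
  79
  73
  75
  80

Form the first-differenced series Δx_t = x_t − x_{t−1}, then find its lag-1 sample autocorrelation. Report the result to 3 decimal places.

First differences Δx: -4, 4, -5, -4, 4, -6, 2, 5
Mean of differences = -0.5000
Numerator Σ(Δx_t−Δx̄)(Δx_{t+1}−Δx̄) = -60.7500
Denominator Σ(Δx_t−Δx̄)² = 152.0000
r_1(Δx) = -60.7500 / 152.0000 = -0.400

-0.400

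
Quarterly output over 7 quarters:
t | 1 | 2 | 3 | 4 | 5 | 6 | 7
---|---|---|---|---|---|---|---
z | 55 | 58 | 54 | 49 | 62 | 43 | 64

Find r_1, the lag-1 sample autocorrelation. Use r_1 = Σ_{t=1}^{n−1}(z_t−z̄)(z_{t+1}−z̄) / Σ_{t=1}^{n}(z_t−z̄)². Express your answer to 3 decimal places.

-0.722

Mean z̄ = (55 + 58 + 54 + 49 + 62 + 43 + 64)/7 = 55.0000
Deviations from mean: 0.0000, 3.0000, -1.0000, -6.0000, 7.0000, -12.0000, 9.0000
Numerator Σ_{t=1}^{6}(z_t−z̄)(z_{t+1}−z̄) = -231.0000
Denominator Σ(z_t−z̄)² = 320.0000
r_1 = -231.0000 / 320.0000 = -0.722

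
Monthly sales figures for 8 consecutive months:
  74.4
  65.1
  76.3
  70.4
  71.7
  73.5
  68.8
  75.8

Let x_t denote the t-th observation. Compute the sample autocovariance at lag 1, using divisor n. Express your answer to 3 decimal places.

Mean x̄ = (74.4 + 65.1 + 76.3 + 70.4 + 71.7 + 73.5 + 68.8 + 75.8)/8 = 72.0000
Σ_{t=1}^{7}(x_t−x̄)(x_{t+1}−x̄) = -70.0400
γ_1 = -70.0400 / 8 = -8.755

-8.755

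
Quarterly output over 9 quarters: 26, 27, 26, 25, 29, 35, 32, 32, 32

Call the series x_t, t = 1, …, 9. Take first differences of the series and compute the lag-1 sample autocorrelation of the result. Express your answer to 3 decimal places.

First differences Δx: 1, -1, -1, 4, 6, -3, 0, 0
Mean of differences = 0.7500
Numerator Σ(Δx_t−Δx̄)(Δx_{t+1}−Δx̄) = -2.3125
Denominator Σ(Δx_t−Δx̄)² = 59.5000
r_1(Δx) = -2.3125 / 59.5000 = -0.039

-0.039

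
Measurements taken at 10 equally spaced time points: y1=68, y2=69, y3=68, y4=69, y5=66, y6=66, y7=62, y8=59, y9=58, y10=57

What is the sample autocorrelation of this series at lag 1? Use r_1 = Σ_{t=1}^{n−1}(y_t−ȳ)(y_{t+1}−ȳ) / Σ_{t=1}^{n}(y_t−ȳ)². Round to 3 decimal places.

0.741

Mean ȳ = (68 + 69 + 68 + 69 + 66 + 66 + 62 + 59 + 58 + 57)/10 = 64.2000
Numerator Σ_{t=1}^{9}(y_t−ȳ)(y_{t+1}−ȳ) = 150.9600
Denominator Σ(y_t−ȳ)² = 203.6000
r_1 = 150.9600 / 203.6000 = 0.741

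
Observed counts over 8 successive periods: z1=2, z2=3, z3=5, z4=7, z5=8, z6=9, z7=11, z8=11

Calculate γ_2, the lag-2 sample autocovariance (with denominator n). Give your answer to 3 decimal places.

2.500

Mean z̄ = (2 + 3 + 5 + 7 + 8 + 9 + 11 + 11)/8 = 7.0000
Deviations: -5.0000, -4.0000, -2.0000, 0.0000, 1.0000, 2.0000, 4.0000, 4.0000
Σ_{t=1}^{6}(z_t−z̄)(z_{t+2}−z̄) = 20.0000
γ_2 = 20.0000 / 8 = 2.500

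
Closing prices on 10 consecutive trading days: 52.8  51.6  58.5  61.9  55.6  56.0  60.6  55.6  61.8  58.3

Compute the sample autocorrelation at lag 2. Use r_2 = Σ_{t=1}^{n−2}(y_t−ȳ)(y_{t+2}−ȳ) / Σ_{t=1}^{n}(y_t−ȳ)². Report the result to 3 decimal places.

-0.259

Mean ȳ = (52.8 + 51.6 + 58.5 + 61.9 + 55.6 + 56.0 + 60.6 + 55.6 + 61.8 + 58.3)/10 = 57.2700
Numerator Σ_{t=1}^{8}(y_t−ȳ)(y_{t+2}−ȳ) = -29.7598
Denominator Σ(y_t−ȳ)² = 114.9410
r_2 = -29.7598 / 114.9410 = -0.259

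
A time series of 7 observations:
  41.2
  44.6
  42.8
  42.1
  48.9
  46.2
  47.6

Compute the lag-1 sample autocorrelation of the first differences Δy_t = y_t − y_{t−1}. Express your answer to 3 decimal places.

-0.541

First differences Δy: 3.4, -1.8, -0.7, 6.8, -2.7, 1.4
Mean of differences = 1.0667
Numerator Σ(Δy_t−Δȳ)(Δy_{t+1}−Δȳ) = -34.6044
Denominator Σ(Δy_t−Δȳ)² = 63.9533
r_1(Δy) = -34.6044 / 63.9533 = -0.541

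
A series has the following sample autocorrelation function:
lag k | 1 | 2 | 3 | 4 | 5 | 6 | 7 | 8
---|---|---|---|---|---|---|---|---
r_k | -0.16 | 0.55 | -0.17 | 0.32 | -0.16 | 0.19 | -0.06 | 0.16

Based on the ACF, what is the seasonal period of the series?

2

The largest autocorrelation is r_2 = 0.55, with weaker echoes at lags 4 (0.32), 6 (0.19) and 8 (0.16); the remaining lags stay at or below -0.06.
The dominant spike at lag 2 indicates a seasonal period of 2.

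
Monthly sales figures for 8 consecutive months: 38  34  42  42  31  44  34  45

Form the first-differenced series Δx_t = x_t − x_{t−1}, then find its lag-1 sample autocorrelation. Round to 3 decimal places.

-0.712

First differences Δx: -4, 8, 0, -11, 13, -10, 11
Mean of differences = 1.0000
Numerator Σ(Δx_t−Δx̄)(Δx_{t+1}−Δx̄) = -416.0000
Denominator Σ(Δx_t−Δx̄)² = 584.0000
r_1(Δx) = -416.0000 / 584.0000 = -0.712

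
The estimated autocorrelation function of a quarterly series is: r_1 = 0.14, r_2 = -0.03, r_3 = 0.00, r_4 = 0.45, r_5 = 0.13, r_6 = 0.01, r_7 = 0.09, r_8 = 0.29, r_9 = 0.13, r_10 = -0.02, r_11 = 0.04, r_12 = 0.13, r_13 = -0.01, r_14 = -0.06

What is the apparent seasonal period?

The largest autocorrelation is r_4 = 0.45, with a weaker echo at lag 8 (0.29); the remaining lags stay at or below 0.14.
The dominant spike at lag 4 indicates a seasonal period of 4.

4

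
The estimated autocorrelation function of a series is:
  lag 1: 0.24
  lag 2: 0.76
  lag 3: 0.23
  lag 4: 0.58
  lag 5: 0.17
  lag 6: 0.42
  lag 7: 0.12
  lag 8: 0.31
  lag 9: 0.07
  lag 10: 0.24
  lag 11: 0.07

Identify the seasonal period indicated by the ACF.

The largest autocorrelation is r_2 = 0.76, with weaker echoes at lags 4 (0.58), 6 (0.42) and 8 (0.31); the remaining lags stay at or below 0.24.
The dominant spike at lag 2 indicates a seasonal period of 2.

2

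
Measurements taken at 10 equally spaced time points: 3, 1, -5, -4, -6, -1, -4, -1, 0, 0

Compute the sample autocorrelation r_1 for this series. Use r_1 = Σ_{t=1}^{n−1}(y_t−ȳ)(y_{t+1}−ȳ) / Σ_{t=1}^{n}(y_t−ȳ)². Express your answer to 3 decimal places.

0.251

Mean ȳ = (3 + 1 − 5 − 4 − 6 − 1 − 4 − 1 + 0 + 0)/10 = -1.7000
Numerator Σ_{t=1}^{9}(y_t−ȳ)(y_{t+1}−ȳ) = 19.1100
Denominator Σ(y_t−ȳ)² = 76.1000
r_1 = 19.1100 / 76.1000 = 0.251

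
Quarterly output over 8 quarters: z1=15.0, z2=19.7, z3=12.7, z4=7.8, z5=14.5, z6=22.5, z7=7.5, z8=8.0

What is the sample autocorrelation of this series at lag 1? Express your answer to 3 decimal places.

-0.039

Mean z̄ = (15.0 + 19.7 + 12.7 + 7.8 + 14.5 + 22.5 + 7.5 + 8.0)/8 = 13.4625
Deviations from mean: 1.5375, 6.2375, -0.7625, -5.6625, 1.0375, 9.0375, -5.9625, -5.4625
Numerator Σ_{t=1}^{7}(z_t−z̄)(z_{t+1}−z̄) = -8.6627
Denominator Σ(z_t−z̄)² = 222.0588
r_1 = -8.6627 / 222.0588 = -0.039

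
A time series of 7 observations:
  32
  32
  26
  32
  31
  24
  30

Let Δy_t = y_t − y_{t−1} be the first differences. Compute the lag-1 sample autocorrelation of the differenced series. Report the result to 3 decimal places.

First differences Δy: 0, -6, 6, -1, -7, 6
Mean of differences = -0.3333
Numerator Σ(Δy_t−Δȳ)(Δy_{t+1}−Δȳ) = -79.7778
Denominator Σ(Δy_t−Δȳ)² = 157.3333
r_1(Δy) = -79.7778 / 157.3333 = -0.507

-0.507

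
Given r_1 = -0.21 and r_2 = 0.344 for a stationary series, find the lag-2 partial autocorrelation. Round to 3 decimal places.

0.314

φ_{22} = (r_2 − r_1²) / (1 − r_1²)
r_1² = (-0.21)² = 0.0441
Numerator = 0.344 − 0.0441 = 0.2999; denominator = 1 − 0.0441 = 0.9559
φ_{22} = 0.2999 / 0.9559 = 0.314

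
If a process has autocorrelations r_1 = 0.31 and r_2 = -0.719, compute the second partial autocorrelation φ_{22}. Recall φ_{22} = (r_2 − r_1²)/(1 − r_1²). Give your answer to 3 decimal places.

-0.902

φ_{22} = (r_2 − r_1²) / (1 − r_1²)
r_1² = (0.31)² = 0.0961
Numerator = -0.719 − 0.0961 = -0.8151; denominator = 1 − 0.0961 = 0.9039
φ_{22} = -0.8151 / 0.9039 = -0.902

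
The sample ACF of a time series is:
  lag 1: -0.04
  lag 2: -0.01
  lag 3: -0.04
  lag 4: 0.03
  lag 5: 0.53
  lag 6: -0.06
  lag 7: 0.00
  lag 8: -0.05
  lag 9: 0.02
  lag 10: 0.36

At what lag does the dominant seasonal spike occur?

The largest autocorrelation is r_5 = 0.53, with a weaker echo at lag 10 (0.36); the remaining lags stay at or below 0.03.
The dominant spike at lag 5 indicates a seasonal period of 5.

5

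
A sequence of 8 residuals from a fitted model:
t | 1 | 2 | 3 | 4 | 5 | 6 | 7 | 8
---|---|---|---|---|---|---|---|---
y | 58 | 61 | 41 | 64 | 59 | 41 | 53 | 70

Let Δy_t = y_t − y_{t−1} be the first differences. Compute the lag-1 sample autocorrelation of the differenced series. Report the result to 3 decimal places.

First differences Δy: 3, -20, 23, -5, -18, 12, 17
Mean of differences = 1.7143
Numerator Σ(Δy_t−Δȳ)(Δy_{t+1}−Δȳ) = -546.2245
Denominator Σ(Δy_t−Δȳ)² = 1699.4286
r_1(Δy) = -546.2245 / 1699.4286 = -0.321

-0.321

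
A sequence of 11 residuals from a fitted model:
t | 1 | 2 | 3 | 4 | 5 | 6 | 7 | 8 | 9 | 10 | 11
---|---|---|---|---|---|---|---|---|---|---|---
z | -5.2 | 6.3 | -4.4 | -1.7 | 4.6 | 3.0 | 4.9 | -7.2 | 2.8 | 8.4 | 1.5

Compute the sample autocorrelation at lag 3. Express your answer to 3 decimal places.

0.052

Mean z̄ = (-5.2 + 6.3 − 4.4 − 1.7 + 4.6 + 3.0 + 4.9 − 7.2 + 2.8 + 8.4 + 1.5)/11 = 1.1818
Numerator Σ_{t=1}^{8}(z_t−z̄)(z_{t+3}−z̄) = 13.4854
Denominator Σ(z_t−z̄)² = 260.2764
r_3 = 13.4854 / 260.2764 = 0.052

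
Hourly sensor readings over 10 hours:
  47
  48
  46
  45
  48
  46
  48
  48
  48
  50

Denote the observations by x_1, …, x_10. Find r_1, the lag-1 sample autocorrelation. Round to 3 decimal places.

0.078

Mean x̄ = (47 + 48 + 46 + 45 + 48 + 46 + 48 + 48 + 48 + 50)/10 = 47.4000
Numerator Σ_{t=1}^{9}(x_t−x̄)(x_{t+1}−x̄) = 1.4400
Denominator Σ(x_t−x̄)² = 18.4000
r_1 = 1.4400 / 18.4000 = 0.078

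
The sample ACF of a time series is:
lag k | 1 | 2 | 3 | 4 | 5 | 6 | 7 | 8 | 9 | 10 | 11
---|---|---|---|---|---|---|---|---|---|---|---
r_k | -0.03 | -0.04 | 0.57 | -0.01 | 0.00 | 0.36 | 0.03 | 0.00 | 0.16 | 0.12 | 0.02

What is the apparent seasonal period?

3

The largest autocorrelation is r_3 = 0.57, with weaker echoes at lags 6 (0.36) and 9 (0.16); the remaining lags stay at or below 0.12.
The dominant spike at lag 3 indicates a seasonal period of 3.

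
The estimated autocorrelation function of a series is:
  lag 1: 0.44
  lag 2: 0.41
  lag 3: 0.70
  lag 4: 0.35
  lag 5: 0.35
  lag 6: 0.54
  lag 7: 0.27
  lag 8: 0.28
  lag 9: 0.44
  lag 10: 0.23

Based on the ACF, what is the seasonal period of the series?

The largest autocorrelation is r_3 = 0.70, with a weaker echo at lag 6 (0.54); the remaining lags stay at or below 0.44. The elevated value at lag 1 (0.44), dropping to 0.41 at lag 2, reflects decaying short-term dependence rather than seasonality.
The dominant spike at lag 3 indicates a seasonal period of 3.

3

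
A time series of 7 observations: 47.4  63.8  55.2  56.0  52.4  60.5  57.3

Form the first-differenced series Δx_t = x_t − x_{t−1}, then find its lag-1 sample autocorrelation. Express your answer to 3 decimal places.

-0.488

First differences Δx: 16.4, -8.6, 0.8, -3.6, 8.1, -3.2
Mean of differences = 1.6500
Numerator Σ(Δx_t−Δx̄)(Δx_{t+1}−Δx̄) = -203.1575
Denominator Σ(Δx_t−Δx̄)² = 416.0350
r_1(Δx) = -203.1575 / 416.0350 = -0.488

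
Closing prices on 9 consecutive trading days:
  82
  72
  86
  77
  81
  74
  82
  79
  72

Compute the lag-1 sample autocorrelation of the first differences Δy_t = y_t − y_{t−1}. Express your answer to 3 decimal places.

-0.692

First differences Δy: -10, 14, -9, 4, -7, 8, -3, -7
Mean of differences = -1.2500
Numerator Σ(Δy_t−Δȳ)(Δy_{t+1}−Δȳ) = -381.8125
Denominator Σ(Δy_t−Δȳ)² = 551.5000
r_1(Δy) = -381.8125 / 551.5000 = -0.692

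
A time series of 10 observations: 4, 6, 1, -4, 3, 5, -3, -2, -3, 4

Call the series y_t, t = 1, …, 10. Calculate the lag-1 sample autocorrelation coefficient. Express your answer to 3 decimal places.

0.074

Mean ȳ = (4 + 6 + 1 − 4 + 3 + 5 − 3 − 2 − 3 + 4)/10 = 1.1000
Numerator Σ_{t=1}^{9}(y_t−ȳ)(y_{t+1}−ȳ) = 9.4900
Denominator Σ(y_t−ȳ)² = 128.9000
r_1 = 9.4900 / 128.9000 = 0.074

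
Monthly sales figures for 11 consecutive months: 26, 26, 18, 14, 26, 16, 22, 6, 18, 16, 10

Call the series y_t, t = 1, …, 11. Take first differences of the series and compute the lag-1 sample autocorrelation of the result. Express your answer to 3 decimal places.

First differences Δy: 0, -8, -4, 12, -10, 6, -16, 12, -2, -6
Mean of differences = -1.6000
Numerator Σ(Δy_t−Δȳ)(Δy_{t+1}−Δȳ) = -514.5600
Denominator Σ(Δy_t−Δȳ)² = 774.4000
r_1(Δy) = -514.5600 / 774.4000 = -0.664

-0.664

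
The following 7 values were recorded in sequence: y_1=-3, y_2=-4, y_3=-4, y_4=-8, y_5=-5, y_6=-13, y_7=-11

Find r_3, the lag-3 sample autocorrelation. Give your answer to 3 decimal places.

Mean ȳ = (-3 − 4 − 4 − 8 − 5 − 13 − 11)/7 = -6.8571
Deviations from mean: 3.8571, 2.8571, 2.8571, -1.1429, 1.8571, -6.1429, -4.1429
Σ(y_t−ȳ)(y_{t+3}−ȳ) = (-4.4082) + (5.3061) + (-17.5510) + (4.7347) = -11.9184
Denominator Σ(y_t−ȳ)² = 90.8571
r_3 = -11.9184 / 90.8571 = -0.131

-0.131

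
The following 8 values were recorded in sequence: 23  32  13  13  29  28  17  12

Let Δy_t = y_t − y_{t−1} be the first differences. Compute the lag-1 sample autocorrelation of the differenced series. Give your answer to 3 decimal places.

-0.178

First differences Δy: 9, -19, 0, 16, -1, -11, -5
Mean of differences = -1.5714
Numerator Σ(Δy_t−Δȳ)(Δy_{t+1}−Δȳ) = -147.0408
Denominator Σ(Δy_t−Δȳ)² = 827.7143
r_1(Δy) = -147.0408 / 827.7143 = -0.178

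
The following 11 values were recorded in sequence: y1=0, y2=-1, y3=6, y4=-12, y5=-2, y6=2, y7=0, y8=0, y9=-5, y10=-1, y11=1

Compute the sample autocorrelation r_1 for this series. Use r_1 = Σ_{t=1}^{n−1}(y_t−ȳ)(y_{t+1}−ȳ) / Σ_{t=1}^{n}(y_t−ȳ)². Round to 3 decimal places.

-0.342

Mean ȳ = (0 − 1 + 6 − 12 − 2 + 2 + 0 + 0 − 5 − 1 + 1)/11 = -1.0909
Numerator Σ_{t=1}^{10}(y_t−ȳ)(y_{t+1}−ȳ) = -69.3719
Denominator Σ(y_t−ȳ)² = 202.9091
r_1 = -69.3719 / 202.9091 = -0.342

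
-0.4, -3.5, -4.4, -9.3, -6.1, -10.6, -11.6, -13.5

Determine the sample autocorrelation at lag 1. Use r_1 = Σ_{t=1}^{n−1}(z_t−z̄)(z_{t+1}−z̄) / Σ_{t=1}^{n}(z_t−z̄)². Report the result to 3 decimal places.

Mean z̄ = (-0.4 − 3.5 − 4.4 − 9.3 − 6.1 − 10.6 − 11.6 − 13.5)/8 = -7.4250
Deviations from mean: 7.0250, 3.9250, 3.0250, -1.8750, 1.3250, -3.1750, -4.1750, -6.0750
Σ(z_t−z̄)(z_{t+1}−z̄) = (27.5731) + (11.8731) + (-5.6719) + (-2.4844) + (-4.2069) + (13.2556) + (25.3631) = 65.7019
Denominator Σ(z_t−z̄)² = 143.5950
r_1 = 65.7019 / 143.5950 = 0.458

0.458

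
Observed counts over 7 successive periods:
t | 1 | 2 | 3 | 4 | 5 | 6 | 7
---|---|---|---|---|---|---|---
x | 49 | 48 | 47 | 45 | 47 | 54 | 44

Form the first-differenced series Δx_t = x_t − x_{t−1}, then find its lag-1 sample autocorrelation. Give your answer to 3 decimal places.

-0.340

First differences Δx: -1, -1, -2, 2, 7, -10
Mean of differences = -0.8333
Numerator Σ(Δx_t−Δx̄)(Δx_{t+1}−Δx̄) = -52.6944
Denominator Σ(Δx_t−Δx̄)² = 154.8333
r_1(Δx) = -52.6944 / 154.8333 = -0.340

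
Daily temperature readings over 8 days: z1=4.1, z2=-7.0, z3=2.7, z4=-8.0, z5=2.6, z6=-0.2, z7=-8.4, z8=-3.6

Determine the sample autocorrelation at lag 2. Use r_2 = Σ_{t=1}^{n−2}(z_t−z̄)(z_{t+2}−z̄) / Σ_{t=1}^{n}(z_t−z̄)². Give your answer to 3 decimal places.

0.203

Mean z̄ = (4.1 − 7.0 + 2.7 − 8.0 + 2.6 − 0.2 − 8.4 − 3.6)/8 = -2.2250
Deviations from mean: 6.3250, -4.7750, 4.9250, -5.7750, 4.8250, 2.0250, -6.1750, -1.3750
Numerator Σ_{t=1}^{6}(z_t−z̄)(z_{t+2}−z̄) = 38.2163
Denominator Σ(z_t−z̄)² = 187.8150
r_2 = 38.2163 / 187.8150 = 0.203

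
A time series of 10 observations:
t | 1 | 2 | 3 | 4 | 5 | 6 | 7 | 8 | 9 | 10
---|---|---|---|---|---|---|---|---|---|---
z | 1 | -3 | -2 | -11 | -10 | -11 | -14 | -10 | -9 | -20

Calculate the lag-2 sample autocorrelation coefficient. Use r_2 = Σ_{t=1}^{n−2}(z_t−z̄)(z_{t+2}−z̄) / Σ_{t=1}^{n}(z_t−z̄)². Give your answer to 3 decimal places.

Mean z̄ = (1 − 3 − 2 − 11 − 10 − 11 − 14 − 10 − 9 − 20)/10 = -8.9000
Numerator Σ_{t=1}^{8}(z_t−z̄)(z_{t+2}−z̄) = 73.3800
Denominator Σ(z_t−z̄)² = 340.9000
r_2 = 73.3800 / 340.9000 = 0.215

0.215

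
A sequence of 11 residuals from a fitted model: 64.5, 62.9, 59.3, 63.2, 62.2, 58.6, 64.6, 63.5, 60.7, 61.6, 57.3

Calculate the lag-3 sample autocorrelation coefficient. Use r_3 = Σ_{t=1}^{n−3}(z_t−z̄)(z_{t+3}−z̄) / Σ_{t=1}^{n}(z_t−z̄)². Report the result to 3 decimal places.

Mean z̄ = (64.5 + 62.9 + 59.3 + 63.2 + 62.2 + 58.6 + 64.6 + 63.5 + 60.7 + 61.6 + 57.3)/11 = 61.6727
Numerator Σ_{t=1}^{8}(z_t−z̄)(z_{t+3}−z̄) = 12.4760
Denominator Σ(z_t−z̄)² = 59.1618
r_3 = 12.4760 / 59.1618 = 0.211

0.211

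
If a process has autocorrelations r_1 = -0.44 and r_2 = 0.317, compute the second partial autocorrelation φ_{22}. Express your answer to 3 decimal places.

0.153

φ_{22} = (r_2 − r_1²) / (1 − r_1²)
r_1² = (-0.44)² = 0.1936
Numerator = 0.317 − 0.1936 = 0.1234; denominator = 1 − 0.1936 = 0.8064
φ_{22} = 0.1234 / 0.8064 = 0.153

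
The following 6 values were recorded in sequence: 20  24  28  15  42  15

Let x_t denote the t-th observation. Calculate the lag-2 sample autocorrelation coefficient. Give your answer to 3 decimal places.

Mean x̄ = (20 + 24 + 28 + 15 + 42 + 15)/6 = 24.0000
Σ(x_t−x̄)(x_{t+2}−x̄) = (-16.0000) + (0.0000) + (72.0000) + (81.0000) = 137.0000
Denominator Σ(x_t−x̄)² = 518.0000
r_2 = 137.0000 / 518.0000 = 0.264

0.264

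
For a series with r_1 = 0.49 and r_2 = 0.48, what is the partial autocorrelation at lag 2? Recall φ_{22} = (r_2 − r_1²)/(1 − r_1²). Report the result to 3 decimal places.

φ_{22} = (r_2 − r_1²) / (1 − r_1²)
r_1² = (0.49)² = 0.2401
Numerator = 0.48 − 0.2401 = 0.2399; denominator = 1 − 0.2401 = 0.7599
φ_{22} = 0.2399 / 0.7599 = 0.316

0.316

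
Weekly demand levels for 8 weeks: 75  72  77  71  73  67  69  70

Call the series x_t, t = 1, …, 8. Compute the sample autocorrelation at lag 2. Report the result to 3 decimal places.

0.434

Mean x̄ = (75 + 72 + 77 + 71 + 73 + 67 + 69 + 70)/8 = 71.7500
Σ(x_t−x̄)(x_{t+2}−x̄) = (17.0625) + (-0.1875) + (6.5625) + (3.5625) + (-3.4375) + (8.3125) = 31.8750
Denominator Σ(x_t−x̄)² = 73.5000
r_2 = 31.8750 / 73.5000 = 0.434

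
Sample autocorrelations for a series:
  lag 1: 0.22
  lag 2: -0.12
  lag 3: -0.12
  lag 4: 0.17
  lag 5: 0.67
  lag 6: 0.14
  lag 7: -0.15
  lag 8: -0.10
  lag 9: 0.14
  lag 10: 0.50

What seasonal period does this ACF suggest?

5

The largest autocorrelation is r_5 = 0.67, with a weaker echo at lag 10 (0.50); the remaining lags stay at or below 0.22.
The dominant spike at lag 5 indicates a seasonal period of 5.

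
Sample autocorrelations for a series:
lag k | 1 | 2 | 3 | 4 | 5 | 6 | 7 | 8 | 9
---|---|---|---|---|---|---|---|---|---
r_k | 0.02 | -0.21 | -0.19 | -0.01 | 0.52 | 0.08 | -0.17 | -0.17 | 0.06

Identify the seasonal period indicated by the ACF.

5

The largest autocorrelation is r_5 = 0.52; the remaining lags stay at or below 0.08.
The dominant spike at lag 5 indicates a seasonal period of 5.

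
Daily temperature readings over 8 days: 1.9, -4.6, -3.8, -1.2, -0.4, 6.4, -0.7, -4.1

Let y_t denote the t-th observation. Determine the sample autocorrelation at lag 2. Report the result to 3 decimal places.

Mean ȳ = (1.9 − 4.6 − 3.8 − 1.2 − 0.4 + 6.4 − 0.7 − 4.1)/8 = -0.8125
Deviations from mean: 2.7125, -3.7875, -2.9875, -0.3875, 0.4125, 7.2125, 0.1125, -3.2875
Numerator Σ_{t=1}^{6}(y_t−ȳ)(y_{t+2}−ȳ) = -34.3278
Denominator Σ(y_t−ȳ)² = 93.7888
r_2 = -34.3278 / 93.7888 = -0.366

-0.366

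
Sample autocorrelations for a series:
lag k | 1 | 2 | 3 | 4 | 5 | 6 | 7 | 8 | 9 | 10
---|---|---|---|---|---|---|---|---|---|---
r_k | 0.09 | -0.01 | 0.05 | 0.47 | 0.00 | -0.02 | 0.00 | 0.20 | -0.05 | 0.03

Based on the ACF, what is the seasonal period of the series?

The largest autocorrelation is r_4 = 0.47, with a weaker echo at lag 8 (0.20); the remaining lags stay at or below 0.09.
The dominant spike at lag 4 indicates a seasonal period of 4.

4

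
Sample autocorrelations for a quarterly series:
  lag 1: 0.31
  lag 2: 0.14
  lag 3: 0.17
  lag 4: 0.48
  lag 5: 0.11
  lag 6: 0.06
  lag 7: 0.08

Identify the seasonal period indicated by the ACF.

The largest autocorrelation is r_4 = 0.48; the remaining lags stay at or below 0.31. The elevated value at lag 1 (0.31), dropping to 0.14 at lag 2, reflects decaying short-term dependence rather than seasonality.
The dominant spike at lag 4 indicates a seasonal period of 4.

4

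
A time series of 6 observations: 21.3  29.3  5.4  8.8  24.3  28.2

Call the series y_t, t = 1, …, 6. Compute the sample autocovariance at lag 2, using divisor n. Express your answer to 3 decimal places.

-48.296

Mean ȳ = (21.3 + 29.3 + 5.4 + 8.8 + 24.3 + 28.2)/6 = 19.5500
Σ_{t=1}^{4}(y_t−ȳ)(y_{t+2}−ȳ) = -289.7750
γ_2 = -289.7750 / 6 = -48.296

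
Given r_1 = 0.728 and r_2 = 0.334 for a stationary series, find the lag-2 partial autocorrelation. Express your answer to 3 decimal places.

φ_{22} = (r_2 − r_1²) / (1 − r_1²)
r_1² = (0.728)² = 0.529984
Numerator = 0.334 − 0.5300 = -0.1960; denominator = 1 − 0.5300 = 0.4700
φ_{22} = -0.1960 / 0.4700 = -0.417

-0.417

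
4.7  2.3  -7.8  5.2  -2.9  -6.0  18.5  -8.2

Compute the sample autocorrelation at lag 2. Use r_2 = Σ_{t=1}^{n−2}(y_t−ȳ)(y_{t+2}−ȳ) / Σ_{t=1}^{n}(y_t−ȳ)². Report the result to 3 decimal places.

-0.054

Mean ȳ = (4.7 + 2.3 − 7.8 + 5.2 − 2.9 − 6.0 + 18.5 − 8.2)/8 = 0.7250
Deviations from mean: 3.9750, 1.5750, -8.5250, 4.4750, -3.6250, -6.7250, 17.7750, -8.9250
Σ(y_t−ȳ)(y_{t+2}−ȳ) = (-33.8869) + (7.0481) + (30.9031) + (-30.0944) + (-64.4344) + (60.0206) = -30.4438
Denominator Σ(y_t−ȳ)² = 564.9550
r_2 = -30.4438 / 564.9550 = -0.054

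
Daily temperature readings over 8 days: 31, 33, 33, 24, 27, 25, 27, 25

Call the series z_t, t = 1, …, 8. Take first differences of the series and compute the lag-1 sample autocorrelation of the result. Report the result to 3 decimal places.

-0.465

First differences Δz: 2, 0, -9, 3, -2, 2, -2
Mean of differences = -0.8571
Numerator Σ(Δz_t−Δz̄)(Δz_{t+1}−Δz̄) = -46.8776
Denominator Σ(Δz_t−Δz̄)² = 100.8571
r_1(Δz) = -46.8776 / 100.8571 = -0.465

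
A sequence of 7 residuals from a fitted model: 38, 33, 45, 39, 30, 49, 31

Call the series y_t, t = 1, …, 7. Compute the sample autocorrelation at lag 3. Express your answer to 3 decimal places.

Mean ȳ = (38 + 33 + 45 + 39 + 30 + 49 + 31)/7 = 37.8571
Deviations from mean: 0.1429, -4.8571, 7.1429, 1.1429, -7.8571, 11.1429, -6.8571
Σ(y_t−ȳ)(y_{t+3}−ȳ) = (0.1633) + (38.1633) + (79.5918) + (-7.8367) = 110.0816
Denominator Σ(y_t−ȳ)² = 308.8571
r_3 = 110.0816 / 308.8571 = 0.356

0.356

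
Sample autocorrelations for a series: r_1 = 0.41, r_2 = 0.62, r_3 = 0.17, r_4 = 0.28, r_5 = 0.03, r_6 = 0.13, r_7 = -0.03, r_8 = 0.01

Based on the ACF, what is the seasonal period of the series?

The largest autocorrelation is r_2 = 0.62; the remaining lags stay at or below 0.41.
The dominant spike at lag 2 indicates a seasonal period of 2.

2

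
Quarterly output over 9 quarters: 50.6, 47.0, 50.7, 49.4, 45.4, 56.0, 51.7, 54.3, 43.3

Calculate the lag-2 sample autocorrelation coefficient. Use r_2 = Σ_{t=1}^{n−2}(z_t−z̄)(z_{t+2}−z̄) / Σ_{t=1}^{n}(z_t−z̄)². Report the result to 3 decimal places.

Mean z̄ = (50.6 + 47.0 + 50.7 + 49.4 + 45.4 + 56.0 + 51.7 + 54.3 + 43.3)/9 = 49.8222
Σ(z_t−z̄)(z_{t+2}−z̄) = (0.6827) + (1.1916) + (-3.8817) + (-2.6084) + (-8.3040) + (27.6627) + (-12.2473) = 2.4957
Denominator Σ(z_t−z̄)² = 133.3556
r_2 = 2.4957 / 133.3556 = 0.019

0.019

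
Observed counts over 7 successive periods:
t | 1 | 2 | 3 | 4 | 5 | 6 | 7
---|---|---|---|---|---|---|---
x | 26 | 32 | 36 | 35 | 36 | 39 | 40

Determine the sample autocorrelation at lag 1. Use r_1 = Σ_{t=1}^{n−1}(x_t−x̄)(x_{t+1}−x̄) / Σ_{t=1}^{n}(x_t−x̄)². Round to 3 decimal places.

Mean x̄ = (26 + 32 + 36 + 35 + 36 + 39 + 40)/7 = 34.8571
Deviations from mean: -8.8571, -2.8571, 1.1429, 0.1429, 1.1429, 4.1429, 5.1429
Numerator Σ_{t=1}^{6}(x_t−x̄)(x_{t+1}−x̄) = 48.4082
Denominator Σ(x_t−x̄)² = 132.8571
r_1 = 48.4082 / 132.8571 = 0.364

0.364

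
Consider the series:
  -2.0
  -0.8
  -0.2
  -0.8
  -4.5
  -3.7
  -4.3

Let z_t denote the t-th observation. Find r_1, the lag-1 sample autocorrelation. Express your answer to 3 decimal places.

0.473

Mean z̄ = (-2.0 − 0.8 − 0.2 − 0.8 − 4.5 − 3.7 − 4.3)/7 = -2.3286
Deviations from mean: 0.3286, 1.5286, 2.1286, 1.5286, -2.1714, -1.3714, -1.9714
Numerator Σ_{t=1}^{6}(z_t−z̄)(z_{t+1}−z̄) = 9.3720
Denominator Σ(z_t−z̄)² = 19.7943
r_1 = 9.3720 / 19.7943 = 0.473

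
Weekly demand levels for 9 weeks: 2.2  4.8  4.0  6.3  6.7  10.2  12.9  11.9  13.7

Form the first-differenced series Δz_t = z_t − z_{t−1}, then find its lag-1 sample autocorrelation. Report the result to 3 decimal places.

First differences Δz: 2.6, -0.8, 2.3, 0.4, 3.5, 2.7, -1.0, 1.8
Mean of differences = 1.4375
Numerator Σ(Δz_t−Δz̄)(Δz_{t+1}−Δz̄) = -8.9227
Denominator Σ(Δz_t−Δz̄)² = 20.0988
r_1(Δz) = -8.9227 / 20.0988 = -0.444

-0.444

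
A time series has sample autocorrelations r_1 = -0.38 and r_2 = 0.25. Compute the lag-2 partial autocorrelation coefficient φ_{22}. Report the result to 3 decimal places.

0.123

φ_{22} = (r_2 − r_1²) / (1 − r_1²)
r_1² = (-0.38)² = 0.1444
Numerator = 0.25 − 0.1444 = 0.1056; denominator = 1 − 0.1444 = 0.8556
φ_{22} = 0.1056 / 0.8556 = 0.123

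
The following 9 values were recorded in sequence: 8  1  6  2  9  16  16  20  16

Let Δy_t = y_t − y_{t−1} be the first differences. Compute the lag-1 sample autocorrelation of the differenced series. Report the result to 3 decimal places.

-0.330

First differences Δy: -7, 5, -4, 7, 7, 0, 4, -4
Mean of differences = 1.0000
Numerator Σ(Δy_t−Δȳ)(Δy_{t+1}−Δȳ) = -70.0000
Denominator Σ(Δy_t−Δȳ)² = 212.0000
r_1(Δy) = -70.0000 / 212.0000 = -0.330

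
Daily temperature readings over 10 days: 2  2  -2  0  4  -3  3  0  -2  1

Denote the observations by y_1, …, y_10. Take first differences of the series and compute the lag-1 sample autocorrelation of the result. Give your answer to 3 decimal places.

-0.619

First differences Δy: 0, -4, 2, 4, -7, 6, -3, -2, 3
Mean of differences = -0.1111
Numerator Σ(Δy_t−Δȳ)(Δy_{t+1}−Δȳ) = -88.4568
Denominator Σ(Δy_t−Δȳ)² = 142.8889
r_1(Δy) = -88.4568 / 142.8889 = -0.619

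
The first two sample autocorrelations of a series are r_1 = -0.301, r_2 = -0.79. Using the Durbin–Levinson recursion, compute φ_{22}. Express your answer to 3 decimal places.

-0.968

φ_{22} = (r_2 − r_1²) / (1 − r_1²)
r_1² = (-0.301)² = 0.090601
Numerator = -0.79 − 0.0906 = -0.8806; denominator = 1 − 0.0906 = 0.9094
φ_{22} = -0.8806 / 0.9094 = -0.968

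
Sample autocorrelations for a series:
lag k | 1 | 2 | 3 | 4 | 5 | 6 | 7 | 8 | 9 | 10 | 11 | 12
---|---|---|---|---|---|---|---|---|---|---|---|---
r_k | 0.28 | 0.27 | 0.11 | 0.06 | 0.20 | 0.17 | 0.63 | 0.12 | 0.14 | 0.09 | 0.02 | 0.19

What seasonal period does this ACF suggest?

7

The largest autocorrelation is r_7 = 0.63; the remaining lags stay at or below 0.28. The elevated value at lag 1 (0.28), dropping to 0.27 at lag 2, reflects decaying short-term dependence rather than seasonality.
The dominant spike at lag 7 indicates a seasonal period of 7.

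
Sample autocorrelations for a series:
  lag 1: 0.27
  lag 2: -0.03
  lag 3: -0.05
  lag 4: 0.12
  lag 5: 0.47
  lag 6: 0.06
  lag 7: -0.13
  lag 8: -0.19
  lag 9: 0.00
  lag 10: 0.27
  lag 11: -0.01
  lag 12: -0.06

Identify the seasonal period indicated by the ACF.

The largest autocorrelation is r_5 = 0.47; the remaining lags stay at or below 0.27.
The dominant spike at lag 5 indicates a seasonal period of 5.

5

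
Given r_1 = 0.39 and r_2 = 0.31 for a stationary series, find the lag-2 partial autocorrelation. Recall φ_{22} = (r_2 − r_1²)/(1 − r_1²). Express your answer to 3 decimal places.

φ_{22} = (r_2 − r_1²) / (1 − r_1²)
r_1² = (0.39)² = 0.1521
Numerator = 0.31 − 0.1521 = 0.1579; denominator = 1 − 0.1521 = 0.8479
φ_{22} = 0.1579 / 0.8479 = 0.186

0.186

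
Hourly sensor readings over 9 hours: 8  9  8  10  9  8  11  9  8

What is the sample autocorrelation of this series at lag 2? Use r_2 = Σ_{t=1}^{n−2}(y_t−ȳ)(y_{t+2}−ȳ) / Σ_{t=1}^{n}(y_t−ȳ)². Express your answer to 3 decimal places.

Mean ȳ = (8 + 9 + 8 + 10 + 9 + 8 + 11 + 9 + 8)/9 = 8.8889
Numerator Σ_{t=1}^{7}(y_t−ȳ)(y_{t+2}−ȳ) = -1.9136
Denominator Σ(y_t−ȳ)² = 8.8889
r_2 = -1.9136 / 8.8889 = -0.215

-0.215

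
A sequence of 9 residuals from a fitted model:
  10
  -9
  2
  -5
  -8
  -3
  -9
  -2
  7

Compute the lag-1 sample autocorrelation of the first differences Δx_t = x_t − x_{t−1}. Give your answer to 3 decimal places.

First differences Δx: -19, 11, -7, -3, 5, -6, 7, 9
Mean of differences = -0.3750
Numerator Σ(Δx_t−Δx̄)(Δx_{t+1}−Δx̄) = -286.5156
Denominator Σ(Δx_t−Δx̄)² = 729.8750
r_1(Δx) = -286.5156 / 729.8750 = -0.393

-0.393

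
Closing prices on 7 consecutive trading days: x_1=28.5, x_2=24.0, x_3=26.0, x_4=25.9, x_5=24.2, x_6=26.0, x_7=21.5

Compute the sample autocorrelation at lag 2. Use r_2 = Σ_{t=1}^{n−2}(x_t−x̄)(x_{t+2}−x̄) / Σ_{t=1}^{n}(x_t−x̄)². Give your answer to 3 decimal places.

Mean x̄ = (28.5 + 24.0 + 26.0 + 25.9 + 24.2 + 26.0 + 21.5)/7 = 25.1571
Deviations from mean: 3.3429, -1.1571, 0.8429, 0.7429, -0.9571, 0.8429, -3.6571
Numerator Σ_{t=1}^{5}(x_t−x̄)(x_{t+2}−x̄) = 5.2778
Denominator Σ(x_t−x̄)² = 28.7771
r_2 = 5.2778 / 28.7771 = 0.183

0.183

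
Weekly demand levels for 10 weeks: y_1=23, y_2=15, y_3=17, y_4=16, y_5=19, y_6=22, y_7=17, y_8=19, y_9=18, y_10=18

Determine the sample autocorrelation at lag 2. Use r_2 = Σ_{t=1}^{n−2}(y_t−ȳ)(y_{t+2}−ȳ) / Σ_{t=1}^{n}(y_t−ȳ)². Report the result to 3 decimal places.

-0.109

Mean ȳ = (23 + 15 + 17 + 16 + 19 + 22 + 17 + 19 + 18 + 18)/10 = 18.4000
Numerator Σ_{t=1}^{8}(y_t−ȳ)(y_{t+2}−ȳ) = -6.1200
Denominator Σ(y_t−ȳ)² = 56.4000
r_2 = -6.1200 / 56.4000 = -0.109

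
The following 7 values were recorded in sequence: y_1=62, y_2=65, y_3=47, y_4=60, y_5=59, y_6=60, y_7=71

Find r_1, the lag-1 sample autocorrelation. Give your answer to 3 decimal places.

Mean ȳ = (62 + 65 + 47 + 60 + 59 + 60 + 71)/7 = 60.5714
Σ(y_t−ȳ)(y_{t+1}−ȳ) = (6.3265) + (-60.1020) + (7.7551) + (0.8980) + (0.8980) + (-5.9592) = -50.1837
Denominator Σ(y_t−ȳ)² = 317.7143
r_1 = -50.1837 / 317.7143 = -0.158

-0.158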